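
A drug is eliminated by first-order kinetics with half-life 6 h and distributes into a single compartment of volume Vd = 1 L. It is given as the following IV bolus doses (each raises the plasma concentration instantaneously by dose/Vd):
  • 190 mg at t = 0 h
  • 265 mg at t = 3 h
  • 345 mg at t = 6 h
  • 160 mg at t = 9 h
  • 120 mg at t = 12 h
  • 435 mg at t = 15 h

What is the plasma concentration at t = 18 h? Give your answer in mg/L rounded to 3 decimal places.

581.006 mg/L

k = ln 2 / 6 = 0.11552 per h
Dose 1 (190 mg at t=0 h): 190·exp(−0.11552·18) = 23.750 mg/L
Dose 2 (265 mg at t=3 h): 265·exp(−0.11552·15) = 46.846 mg/L
Dose 3 (345 mg at t=6 h): 345·exp(−0.11552·12) = 86.250 mg/L
Dose 4 (160 mg at t=9 h): 160·exp(−0.11552·9) = 56.569 mg/L
Dose 5 (120 mg at t=12 h): 120·exp(−0.11552·6) = 60.000 mg/L
Dose 6 (435 mg at t=15 h): 435·exp(−0.11552·3) = 307.591 mg/L
C(18) = 23.750 + 46.846 + 86.250 + 56.569 + 60.000 + 307.591 = 581.006 mg/L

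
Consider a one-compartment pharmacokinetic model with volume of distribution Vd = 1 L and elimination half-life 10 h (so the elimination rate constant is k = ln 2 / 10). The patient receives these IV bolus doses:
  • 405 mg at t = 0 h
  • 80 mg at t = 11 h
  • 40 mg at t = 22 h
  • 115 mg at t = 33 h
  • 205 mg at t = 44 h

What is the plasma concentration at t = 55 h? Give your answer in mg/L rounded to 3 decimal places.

137.464 mg/L

k = ln 2 / 10 = 0.06931 per h
Dose 1 (405 mg at t=0 h): 405·exp(−0.06931·55) = 8.949 mg/L
Dose 2 (80 mg at t=11 h): 80·exp(−0.06931·44) = 3.789 mg/L
Dose 3 (40 mg at t=22 h): 40·exp(−0.06931·33) = 4.061 mg/L
Dose 4 (115 mg at t=33 h): 115·exp(−0.06931·22) = 25.028 mg/L
Dose 5 (205 mg at t=44 h): 205·exp(−0.06931·11) = 95.636 mg/L
C(55) = 8.949 + 3.789 + 4.061 + 25.028 + 95.636 = 137.464 mg/L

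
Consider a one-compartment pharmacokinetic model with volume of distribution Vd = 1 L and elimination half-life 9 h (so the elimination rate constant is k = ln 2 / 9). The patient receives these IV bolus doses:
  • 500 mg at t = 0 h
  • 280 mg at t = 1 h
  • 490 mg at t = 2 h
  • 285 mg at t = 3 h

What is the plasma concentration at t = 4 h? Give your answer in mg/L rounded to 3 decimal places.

1273.594 mg/L

k = ln 2 / 9 = 0.07702 per h
Dose 1 (500 mg at t=0 h): 500·exp(−0.07702·4) = 367.434 mg/L
Dose 2 (280 mg at t=1 h): 280·exp(−0.07702·3) = 222.236 mg/L
Dose 3 (490 mg at t=2 h): 490·exp(−0.07702·2) = 420.050 mg/L
Dose 4 (285 mg at t=3 h): 285·exp(−0.07702·1) = 263.874 mg/L
C(4) = 367.434 + 222.236 + 420.050 + 263.874 = 1273.594 mg/L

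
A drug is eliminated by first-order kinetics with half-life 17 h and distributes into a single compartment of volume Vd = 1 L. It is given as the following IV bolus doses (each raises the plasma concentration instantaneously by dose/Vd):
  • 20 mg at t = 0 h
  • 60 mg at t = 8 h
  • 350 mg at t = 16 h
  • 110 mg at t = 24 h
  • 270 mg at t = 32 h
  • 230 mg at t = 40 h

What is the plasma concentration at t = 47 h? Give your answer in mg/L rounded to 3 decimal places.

476.488 mg/L

k = ln 2 / 17 = 0.04077 per h
Dose 1 (20 mg at t=0 h): 20·exp(−0.04077·47) = 2.943 mg/L
Dose 2 (60 mg at t=8 h): 60·exp(−0.04077·39) = 12.234 mg/L
Dose 3 (350 mg at t=16 h): 350·exp(−0.04077·31) = 98.885 mg/L
Dose 4 (110 mg at t=24 h): 110·exp(−0.04077·23) = 43.064 mg/L
Dose 5 (270 mg at t=32 h): 270·exp(−0.04077·15) = 146.470 mg/L
Dose 6 (230 mg at t=40 h): 230·exp(−0.04077·7) = 172.892 mg/L
C(47) = 2.943 + 12.234 + 98.885 + 43.064 + 146.470 + 172.892 = 476.488 mg/L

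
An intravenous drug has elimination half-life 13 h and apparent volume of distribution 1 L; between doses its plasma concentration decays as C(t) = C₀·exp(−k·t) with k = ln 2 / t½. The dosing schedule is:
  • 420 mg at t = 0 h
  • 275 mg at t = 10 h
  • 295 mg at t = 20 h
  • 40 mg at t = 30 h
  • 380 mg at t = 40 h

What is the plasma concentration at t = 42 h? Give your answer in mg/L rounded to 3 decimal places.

548.608 mg/L

k = ln 2 / 13 = 0.05332 per h
Dose 1 (420 mg at t=0 h): 420·exp(−0.05332·42) = 44.739 mg/L
Dose 2 (275 mg at t=10 h): 275·exp(−0.05332·32) = 49.927 mg/L
Dose 3 (295 mg at t=20 h): 295·exp(−0.05332·22) = 91.282 mg/L
Dose 4 (40 mg at t=30 h): 40·exp(−0.05332·12) = 21.095 mg/L
Dose 5 (380 mg at t=40 h): 380·exp(−0.05332·2) = 341.563 mg/L
C(42) = 44.739 + 49.927 + 91.282 + 21.095 + 341.563 = 548.608 mg/L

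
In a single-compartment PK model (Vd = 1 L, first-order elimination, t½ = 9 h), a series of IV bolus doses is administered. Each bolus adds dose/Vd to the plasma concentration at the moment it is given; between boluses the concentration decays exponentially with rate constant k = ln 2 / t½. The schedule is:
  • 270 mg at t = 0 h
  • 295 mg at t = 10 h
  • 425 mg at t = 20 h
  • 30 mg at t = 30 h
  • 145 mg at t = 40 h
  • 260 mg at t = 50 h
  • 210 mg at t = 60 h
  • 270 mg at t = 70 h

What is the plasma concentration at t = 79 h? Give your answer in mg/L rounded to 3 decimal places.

k = ln 2 / 9 = 0.07702 per h
Dose 1 (270 mg at t=0 h): 270·exp(−0.07702·79) = 0.615 mg/L
Dose 2 (295 mg at t=10 h): 295·exp(−0.07702·69) = 1.452 mg/L
Dose 3 (425 mg at t=20 h): 425·exp(−0.07702·59) = 4.518 mg/L
Dose 4 (30 mg at t=30 h): 30·exp(−0.07702·49) = 0.689 mg/L
Dose 5 (145 mg at t=40 h): 145·exp(−0.07702·39) = 7.193 mg/L
Dose 6 (260 mg at t=50 h): 260·exp(−0.07702·29) = 27.860 mg/L
Dose 7 (210 mg at t=60 h): 210·exp(−0.07702·19) = 48.608 mg/L
Dose 8 (270 mg at t=70 h): 270·exp(−0.07702·9) = 135.000 mg/L
C(79) = 0.615 + 1.452 + 4.518 + 0.689 + 7.193 + 27.860 + 48.608 + 135.000 = 225.936 mg/L

225.936 mg/L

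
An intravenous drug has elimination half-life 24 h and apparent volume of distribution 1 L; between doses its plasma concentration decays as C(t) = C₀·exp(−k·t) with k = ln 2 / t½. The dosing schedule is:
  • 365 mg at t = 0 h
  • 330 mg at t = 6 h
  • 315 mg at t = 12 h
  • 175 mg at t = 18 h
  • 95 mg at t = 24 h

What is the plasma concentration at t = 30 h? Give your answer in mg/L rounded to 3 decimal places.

k = ln 2 / 24 = 0.02888 per h
Dose 1 (365 mg at t=0 h): 365·exp(−0.02888·30) = 153.464 mg/L
Dose 2 (330 mg at t=6 h): 330·exp(−0.02888·24) = 165.000 mg/L
Dose 3 (315 mg at t=12 h): 315·exp(−0.02888·18) = 187.300 mg/L
Dose 4 (175 mg at t=18 h): 175·exp(−0.02888·12) = 123.744 mg/L
Dose 5 (95 mg at t=24 h): 95·exp(−0.02888·6) = 79.885 mg/L
C(30) = 153.464 + 165.000 + 187.300 + 123.744 + 79.885 = 709.393 mg/L

709.393 mg/L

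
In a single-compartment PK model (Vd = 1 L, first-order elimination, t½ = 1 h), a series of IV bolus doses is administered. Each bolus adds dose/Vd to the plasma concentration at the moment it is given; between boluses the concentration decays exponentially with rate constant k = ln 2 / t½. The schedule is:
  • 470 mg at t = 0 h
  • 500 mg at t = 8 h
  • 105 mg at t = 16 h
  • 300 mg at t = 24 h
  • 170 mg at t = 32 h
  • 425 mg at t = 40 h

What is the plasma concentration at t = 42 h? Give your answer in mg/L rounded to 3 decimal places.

106.417 mg/L

k = ln 2 / 1 = 0.69315 per h
Dose 1 (470 mg at t=0 h): 470·exp(−0.69315·42) = 0.000 mg/L
Dose 2 (500 mg at t=8 h): 500·exp(−0.69315·34) = 0.000 mg/L
Dose 3 (105 mg at t=16 h): 105·exp(−0.69315·26) = 0.000 mg/L
Dose 4 (300 mg at t=24 h): 300·exp(−0.69315·18) = 0.001 mg/L
Dose 5 (170 mg at t=32 h): 170·exp(−0.69315·10) = 0.166 mg/L
Dose 6 (425 mg at t=40 h): 425·exp(−0.69315·2) = 106.250 mg/L
C(42) = 0.000 + 0.000 + 0.000 + 0.001 + 0.166 + 106.250 = 106.417 mg/L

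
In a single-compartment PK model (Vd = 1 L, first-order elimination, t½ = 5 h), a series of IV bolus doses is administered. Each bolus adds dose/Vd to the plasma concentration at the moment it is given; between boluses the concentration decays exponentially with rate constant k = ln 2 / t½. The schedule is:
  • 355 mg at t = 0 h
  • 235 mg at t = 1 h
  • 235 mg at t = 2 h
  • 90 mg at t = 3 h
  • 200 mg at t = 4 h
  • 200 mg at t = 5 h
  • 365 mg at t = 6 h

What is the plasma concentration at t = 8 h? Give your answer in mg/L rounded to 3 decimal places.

876.883 mg/L

k = ln 2 / 5 = 0.13863 per h
Dose 1 (355 mg at t=0 h): 355·exp(−0.13863·8) = 117.106 mg/L
Dose 2 (235 mg at t=1 h): 235·exp(−0.13863·7) = 89.048 mg/L
Dose 3 (235 mg at t=2 h): 235·exp(−0.13863·6) = 102.290 mg/L
Dose 4 (90 mg at t=3 h): 90·exp(−0.13863·5) = 45.000 mg/L
Dose 5 (200 mg at t=4 h): 200·exp(−0.13863·4) = 114.870 mg/L
Dose 6 (200 mg at t=5 h): 200·exp(−0.13863·3) = 131.951 mg/L
Dose 7 (365 mg at t=6 h): 365·exp(−0.13863·2) = 276.618 mg/L
C(8) = 117.106 + 89.048 + 102.290 + 45.000 + 114.870 + 131.951 + 276.618 = 876.883 mg/L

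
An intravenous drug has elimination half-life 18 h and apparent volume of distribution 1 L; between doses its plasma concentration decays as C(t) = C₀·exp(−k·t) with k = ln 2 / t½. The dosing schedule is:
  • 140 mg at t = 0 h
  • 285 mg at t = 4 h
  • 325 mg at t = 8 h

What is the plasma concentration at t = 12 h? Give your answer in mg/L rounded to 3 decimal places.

576.236 mg/L

k = ln 2 / 18 = 0.03851 per h
Dose 1 (140 mg at t=0 h): 140·exp(−0.03851·12) = 88.194 mg/L
Dose 2 (285 mg at t=4 h): 285·exp(−0.03851·8) = 209.437 mg/L
Dose 3 (325 mg at t=8 h): 325·exp(−0.03851·4) = 278.604 mg/L
C(12) = 88.194 + 209.437 + 278.604 = 576.236 mg/L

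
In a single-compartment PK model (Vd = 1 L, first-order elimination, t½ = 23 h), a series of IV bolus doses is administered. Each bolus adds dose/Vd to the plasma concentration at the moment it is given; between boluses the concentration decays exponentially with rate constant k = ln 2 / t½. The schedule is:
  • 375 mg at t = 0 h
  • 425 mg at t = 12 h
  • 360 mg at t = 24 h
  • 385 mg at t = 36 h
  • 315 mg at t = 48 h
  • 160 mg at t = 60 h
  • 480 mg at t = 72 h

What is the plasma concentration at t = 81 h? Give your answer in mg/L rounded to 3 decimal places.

817.036 mg/L

k = ln 2 / 23 = 0.03014 per h
Dose 1 (375 mg at t=0 h): 375·exp(−0.03014·81) = 32.650 mg/L
Dose 2 (425 mg at t=12 h): 425·exp(−0.03014·69) = 53.125 mg/L
Dose 3 (360 mg at t=24 h): 360·exp(−0.03014·57) = 64.606 mg/L
Dose 4 (385 mg at t=36 h): 385·exp(−0.03014·45) = 99.195 mg/L
Dose 5 (315 mg at t=48 h): 315·exp(−0.03014·33) = 116.519 mg/L
Dose 6 (160 mg at t=60 h): 160·exp(−0.03014·21) = 84.970 mg/L
Dose 7 (480 mg at t=72 h): 480·exp(−0.03014·9) = 365.971 mg/L
C(81) = 32.650 + 53.125 + 64.606 + 99.195 + 116.519 + 84.970 + 365.971 = 817.036 mg/L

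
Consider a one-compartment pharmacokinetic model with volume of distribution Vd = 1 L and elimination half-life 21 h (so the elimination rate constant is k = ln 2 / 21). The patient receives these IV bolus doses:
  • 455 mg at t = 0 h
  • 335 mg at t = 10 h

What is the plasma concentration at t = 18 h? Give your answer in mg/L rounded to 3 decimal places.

k = ln 2 / 21 = 0.03301 per h
Dose 1 (455 mg at t=0 h): 455·exp(−0.03301·18) = 251.180 mg/L
Dose 2 (335 mg at t=10 h): 335·exp(−0.03301·8) = 257.257 mg/L
C(18) = 251.180 + 257.257 = 508.437 mg/L

508.437 mg/L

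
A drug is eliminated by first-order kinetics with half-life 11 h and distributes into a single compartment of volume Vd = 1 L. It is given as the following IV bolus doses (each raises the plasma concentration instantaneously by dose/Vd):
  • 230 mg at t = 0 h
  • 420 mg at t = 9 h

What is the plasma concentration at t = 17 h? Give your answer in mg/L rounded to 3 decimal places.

k = ln 2 / 11 = 0.06301 per h
Dose 1 (230 mg at t=0 h): 230·exp(−0.06301·17) = 78.795 mg/L
Dose 2 (420 mg at t=9 h): 420·exp(−0.06301·8) = 253.699 mg/L
C(17) = 78.795 + 253.699 = 332.494 mg/L

332.494 mg/L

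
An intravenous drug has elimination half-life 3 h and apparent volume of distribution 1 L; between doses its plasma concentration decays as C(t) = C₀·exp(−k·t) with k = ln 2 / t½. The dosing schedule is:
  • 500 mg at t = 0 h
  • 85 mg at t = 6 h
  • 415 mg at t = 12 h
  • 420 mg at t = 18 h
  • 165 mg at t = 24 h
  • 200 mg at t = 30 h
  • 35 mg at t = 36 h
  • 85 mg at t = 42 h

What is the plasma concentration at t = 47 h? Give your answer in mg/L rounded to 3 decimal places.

34.939 mg/L

k = ln 2 / 3 = 0.23105 per h
Dose 1 (500 mg at t=0 h): 500·exp(−0.23105·47) = 0.010 mg/L
Dose 2 (85 mg at t=6 h): 85·exp(−0.23105·41) = 0.007 mg/L
Dose 3 (415 mg at t=12 h): 415·exp(−0.23105·35) = 0.128 mg/L
Dose 4 (420 mg at t=18 h): 420·exp(−0.23105·29) = 0.517 mg/L
Dose 5 (165 mg at t=24 h): 165·exp(−0.23105·23) = 0.812 mg/L
Dose 6 (200 mg at t=30 h): 200·exp(−0.23105·17) = 3.937 mg/L
Dose 7 (35 mg at t=36 h): 35·exp(−0.23105·11) = 2.756 mg/L
Dose 8 (85 mg at t=42 h): 85·exp(−0.23105·5) = 26.773 mg/L
C(47) = 0.010 + 0.007 + 0.128 + 0.517 + 0.812 + 3.937 + 2.756 + 26.773 = 34.939 mg/L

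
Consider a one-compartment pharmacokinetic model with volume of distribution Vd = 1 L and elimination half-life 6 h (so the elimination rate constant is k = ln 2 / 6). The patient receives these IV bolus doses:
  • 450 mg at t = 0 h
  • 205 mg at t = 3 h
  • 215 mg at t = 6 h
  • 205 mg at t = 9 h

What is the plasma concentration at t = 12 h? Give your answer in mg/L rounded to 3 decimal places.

k = ln 2 / 6 = 0.11552 per h
Dose 1 (450 mg at t=0 h): 450·exp(−0.11552·12) = 112.500 mg/L
Dose 2 (205 mg at t=3 h): 205·exp(−0.11552·9) = 72.478 mg/L
Dose 3 (215 mg at t=6 h): 215·exp(−0.11552·6) = 107.500 mg/L
Dose 4 (205 mg at t=9 h): 205·exp(−0.11552·3) = 144.957 mg/L
C(12) = 112.500 + 72.478 + 107.500 + 144.957 = 437.435 mg/L

437.435 mg/L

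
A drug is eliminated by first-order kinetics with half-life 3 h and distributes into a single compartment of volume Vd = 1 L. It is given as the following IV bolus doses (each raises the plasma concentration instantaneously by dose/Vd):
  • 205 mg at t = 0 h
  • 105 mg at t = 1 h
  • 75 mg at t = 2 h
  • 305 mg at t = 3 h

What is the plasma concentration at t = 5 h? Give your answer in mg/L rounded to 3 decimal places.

k = ln 2 / 3 = 0.23105 per h
Dose 1 (205 mg at t=0 h): 205·exp(−0.23105·5) = 64.571 mg/L
Dose 2 (105 mg at t=1 h): 105·exp(−0.23105·4) = 41.669 mg/L
Dose 3 (75 mg at t=2 h): 75·exp(−0.23105·3) = 37.500 mg/L
Dose 4 (305 mg at t=3 h): 305·exp(−0.23105·2) = 192.138 mg/L
C(5) = 64.571 + 41.669 + 37.500 + 192.138 = 335.878 mg/L

335.878 mg/L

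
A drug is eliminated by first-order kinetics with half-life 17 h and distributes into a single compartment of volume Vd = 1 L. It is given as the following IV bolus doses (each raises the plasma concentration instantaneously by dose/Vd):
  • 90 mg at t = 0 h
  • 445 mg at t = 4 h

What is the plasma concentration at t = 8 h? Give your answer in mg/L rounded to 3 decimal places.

442.983 mg/L

k = ln 2 / 17 = 0.04077 per h
Dose 1 (90 mg at t=0 h): 90·exp(−0.04077·8) = 64.950 mg/L
Dose 2 (445 mg at t=4 h): 445·exp(−0.04077·4) = 378.033 mg/L
C(8) = 64.950 + 378.033 = 442.983 mg/L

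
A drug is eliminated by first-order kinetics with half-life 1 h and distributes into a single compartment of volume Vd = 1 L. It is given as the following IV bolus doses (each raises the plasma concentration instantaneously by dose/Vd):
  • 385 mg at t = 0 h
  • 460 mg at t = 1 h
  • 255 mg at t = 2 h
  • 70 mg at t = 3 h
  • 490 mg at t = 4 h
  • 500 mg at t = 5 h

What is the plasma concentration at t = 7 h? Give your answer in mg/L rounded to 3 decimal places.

k = ln 2 / 1 = 0.69315 per h
Dose 1 (385 mg at t=0 h): 385·exp(−0.69315·7) = 3.008 mg/L
Dose 2 (460 mg at t=1 h): 460·exp(−0.69315·6) = 7.188 mg/L
Dose 3 (255 mg at t=2 h): 255·exp(−0.69315·5) = 7.969 mg/L
Dose 4 (70 mg at t=3 h): 70·exp(−0.69315·4) = 4.375 mg/L
Dose 5 (490 mg at t=4 h): 490·exp(−0.69315·3) = 61.250 mg/L
Dose 6 (500 mg at t=5 h): 500·exp(−0.69315·2) = 125.000 mg/L
C(7) = 3.008 + 7.188 + 7.969 + 4.375 + 61.250 + 125.000 = 208.789 mg/L

208.789 mg/L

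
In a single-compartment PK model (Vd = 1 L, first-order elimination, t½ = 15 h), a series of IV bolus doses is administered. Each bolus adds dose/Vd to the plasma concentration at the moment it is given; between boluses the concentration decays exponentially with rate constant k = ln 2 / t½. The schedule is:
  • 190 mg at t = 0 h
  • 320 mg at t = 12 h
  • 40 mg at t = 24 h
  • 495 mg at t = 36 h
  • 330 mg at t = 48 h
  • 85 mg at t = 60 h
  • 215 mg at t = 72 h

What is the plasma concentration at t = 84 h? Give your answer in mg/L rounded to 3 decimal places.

k = ln 2 / 15 = 0.04621 per h
Dose 1 (190 mg at t=0 h): 190·exp(−0.04621·84) = 3.917 mg/L
Dose 2 (320 mg at t=12 h): 320·exp(−0.04621·72) = 11.487 mg/L
Dose 3 (40 mg at t=24 h): 40·exp(−0.04621·60) = 2.500 mg/L
Dose 4 (495 mg at t=36 h): 495·exp(−0.04621·48) = 53.865 mg/L
Dose 5 (330 mg at t=48 h): 330·exp(−0.04621·36) = 62.523 mg/L
Dose 6 (85 mg at t=60 h): 85·exp(−0.04621·24) = 28.040 mg/L
Dose 7 (215 mg at t=72 h): 215·exp(−0.04621·12) = 123.485 mg/L
C(84) = 3.917 + 11.487 + 2.500 + 53.865 + 62.523 + 28.040 + 123.485 = 285.818 mg/L

285.818 mg/L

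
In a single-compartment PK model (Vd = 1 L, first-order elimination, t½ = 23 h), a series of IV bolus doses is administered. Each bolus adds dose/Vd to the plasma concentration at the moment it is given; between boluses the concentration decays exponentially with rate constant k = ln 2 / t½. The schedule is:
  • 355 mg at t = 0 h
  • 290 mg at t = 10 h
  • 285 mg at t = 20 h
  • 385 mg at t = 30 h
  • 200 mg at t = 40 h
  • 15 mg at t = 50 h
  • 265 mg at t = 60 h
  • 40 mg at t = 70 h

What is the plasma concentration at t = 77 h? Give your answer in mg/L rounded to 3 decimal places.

k = ln 2 / 23 = 0.03014 per h
Dose 1 (355 mg at t=0 h): 355·exp(−0.03014·77) = 34.868 mg/L
Dose 2 (290 mg at t=10 h): 290·exp(−0.03014·67) = 38.502 mg/L
Dose 3 (285 mg at t=20 h): 285·exp(−0.03014·57) = 51.146 mg/L
Dose 4 (385 mg at t=30 h): 385·exp(−0.03014·47) = 93.393 mg/L
Dose 5 (200 mg at t=40 h): 200·exp(−0.03014·37) = 65.579 mg/L
Dose 6 (15 mg at t=50 h): 15·exp(−0.03014·27) = 6.648 mg/L
Dose 7 (265 mg at t=60 h): 265·exp(−0.03014·17) = 158.762 mg/L
Dose 8 (40 mg at t=70 h): 40·exp(−0.03014·7) = 32.392 mg/L
C(77) = 34.868 + 38.502 + 51.146 + 93.393 + 65.579 + 6.648 + 158.762 + 32.392 = 481.291 mg/L

481.291 mg/L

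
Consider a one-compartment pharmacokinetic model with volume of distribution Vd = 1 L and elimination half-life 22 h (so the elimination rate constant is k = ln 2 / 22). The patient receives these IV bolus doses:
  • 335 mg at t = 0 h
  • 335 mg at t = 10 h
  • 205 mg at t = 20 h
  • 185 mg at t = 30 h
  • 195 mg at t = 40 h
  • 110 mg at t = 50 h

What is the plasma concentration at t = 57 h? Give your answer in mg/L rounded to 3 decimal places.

k = ln 2 / 22 = 0.03151 per h
Dose 1 (335 mg at t=0 h): 335·exp(−0.03151·57) = 55.604 mg/L
Dose 2 (335 mg at t=10 h): 335·exp(−0.03151·47) = 76.197 mg/L
Dose 3 (205 mg at t=20 h): 205·exp(−0.03151·37) = 63.896 mg/L
Dose 4 (185 mg at t=30 h): 185·exp(−0.03151·27) = 79.018 mg/L
Dose 5 (195 mg at t=40 h): 195·exp(−0.03151·17) = 114.135 mg/L
Dose 6 (110 mg at t=50 h): 110·exp(−0.03151·7) = 88.229 mg/L
C(57) = 55.604 + 76.197 + 63.896 + 79.018 + 114.135 + 88.229 = 477.079 mg/L

477.079 mg/L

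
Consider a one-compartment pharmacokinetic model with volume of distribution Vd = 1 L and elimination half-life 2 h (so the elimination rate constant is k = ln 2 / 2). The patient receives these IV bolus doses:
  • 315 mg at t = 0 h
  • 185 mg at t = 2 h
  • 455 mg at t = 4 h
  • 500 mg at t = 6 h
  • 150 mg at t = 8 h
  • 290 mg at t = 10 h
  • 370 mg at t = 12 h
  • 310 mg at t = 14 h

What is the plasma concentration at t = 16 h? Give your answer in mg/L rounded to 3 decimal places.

k = ln 2 / 2 = 0.34657 per h
Dose 1 (315 mg at t=0 h): 315·exp(−0.34657·16) = 1.230 mg/L
Dose 2 (185 mg at t=2 h): 185·exp(−0.34657·14) = 1.445 mg/L
Dose 3 (455 mg at t=4 h): 455·exp(−0.34657·12) = 7.109 mg/L
Dose 4 (500 mg at t=6 h): 500·exp(−0.34657·10) = 15.625 mg/L
Dose 5 (150 mg at t=8 h): 150·exp(−0.34657·8) = 9.375 mg/L
Dose 6 (290 mg at t=10 h): 290·exp(−0.34657·6) = 36.250 mg/L
Dose 7 (370 mg at t=12 h): 370·exp(−0.34657·4) = 92.500 mg/L
Dose 8 (310 mg at t=14 h): 310·exp(−0.34657·2) = 155.000 mg/L
C(16) = 1.230 + 1.445 + 7.109 + 15.625 + 9.375 + 36.250 + 92.500 + 155.000 = 318.535 mg/L

318.535 mg/L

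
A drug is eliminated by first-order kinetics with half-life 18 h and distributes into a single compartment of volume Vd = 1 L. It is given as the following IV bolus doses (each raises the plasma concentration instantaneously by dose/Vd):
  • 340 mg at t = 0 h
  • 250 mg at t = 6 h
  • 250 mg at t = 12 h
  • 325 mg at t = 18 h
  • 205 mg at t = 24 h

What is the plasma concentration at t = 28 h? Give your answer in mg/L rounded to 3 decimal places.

k = ln 2 / 18 = 0.03851 per h
Dose 1 (340 mg at t=0 h): 340·exp(−0.03851·28) = 115.667 mg/L
Dose 2 (250 mg at t=6 h): 250·exp(−0.03851·22) = 107.155 mg/L
Dose 3 (250 mg at t=12 h): 250·exp(−0.03851·16) = 135.007 mg/L
Dose 4 (325 mg at t=18 h): 325·exp(−0.03851·10) = 221.128 mg/L
Dose 5 (205 mg at t=24 h): 205·exp(−0.03851·4) = 175.735 mg/L
C(28) = 115.667 + 107.155 + 135.007 + 221.128 + 175.735 = 754.694 mg/L

754.694 mg/L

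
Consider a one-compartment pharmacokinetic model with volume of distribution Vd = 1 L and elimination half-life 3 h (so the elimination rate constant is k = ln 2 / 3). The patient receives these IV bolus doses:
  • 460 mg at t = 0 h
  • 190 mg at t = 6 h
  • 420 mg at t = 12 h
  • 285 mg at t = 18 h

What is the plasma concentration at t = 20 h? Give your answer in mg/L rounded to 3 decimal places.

257.693 mg/L

k = ln 2 / 3 = 0.23105 per h
Dose 1 (460 mg at t=0 h): 460·exp(−0.23105·20) = 4.528 mg/L
Dose 2 (190 mg at t=6 h): 190·exp(−0.23105·14) = 7.481 mg/L
Dose 3 (420 mg at t=12 h): 420·exp(−0.23105·8) = 66.146 mg/L
Dose 4 (285 mg at t=18 h): 285·exp(−0.23105·2) = 179.539 mg/L
C(20) = 4.528 + 7.481 + 66.146 + 179.539 = 257.693 mg/L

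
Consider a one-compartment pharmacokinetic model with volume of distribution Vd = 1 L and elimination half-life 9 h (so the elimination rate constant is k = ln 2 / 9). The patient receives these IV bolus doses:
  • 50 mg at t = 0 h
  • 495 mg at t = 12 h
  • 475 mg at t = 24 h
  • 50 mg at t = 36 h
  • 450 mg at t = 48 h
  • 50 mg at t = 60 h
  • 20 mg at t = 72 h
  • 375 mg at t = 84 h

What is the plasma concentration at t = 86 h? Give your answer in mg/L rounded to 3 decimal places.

365.926 mg/L

k = ln 2 / 9 = 0.07702 per h
Dose 1 (50 mg at t=0 h): 50·exp(−0.07702·86) = 0.066 mg/L
Dose 2 (495 mg at t=12 h): 495·exp(−0.07702·74) = 1.658 mg/L
Dose 3 (475 mg at t=24 h): 475·exp(−0.07702·62) = 4.008 mg/L
Dose 4 (50 mg at t=36 h): 50·exp(−0.07702·50) = 1.063 mg/L
Dose 5 (450 mg at t=48 h): 450·exp(−0.07702·38) = 24.110 mg/L
Dose 6 (50 mg at t=60 h): 50·exp(−0.07702·26) = 6.750 mg/L
Dose 7 (20 mg at t=72 h): 20·exp(−0.07702·14) = 6.804 mg/L
Dose 8 (375 mg at t=84 h): 375·exp(−0.07702·2) = 321.466 mg/L
C(86) = 0.066 + 1.658 + 4.008 + 1.063 + 24.110 + 6.750 + 6.804 + 321.466 = 365.926 mg/L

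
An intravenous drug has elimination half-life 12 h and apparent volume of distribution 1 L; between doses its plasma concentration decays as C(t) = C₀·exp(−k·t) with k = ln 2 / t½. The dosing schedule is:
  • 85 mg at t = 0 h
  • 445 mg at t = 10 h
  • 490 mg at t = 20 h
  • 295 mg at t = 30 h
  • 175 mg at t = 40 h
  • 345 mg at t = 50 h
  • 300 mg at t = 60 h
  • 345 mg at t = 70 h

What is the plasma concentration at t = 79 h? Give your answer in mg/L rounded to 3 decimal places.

k = ln 2 / 12 = 0.05776 per h
Dose 1 (85 mg at t=0 h): 85·exp(−0.05776·79) = 0.886 mg/L
Dose 2 (445 mg at t=10 h): 445·exp(−0.05776·69) = 8.269 mg/L
Dose 3 (490 mg at t=20 h): 490·exp(−0.05776·59) = 16.223 mg/L
Dose 4 (295 mg at t=30 h): 295·exp(−0.05776·49) = 17.403 mg/L
Dose 5 (175 mg at t=40 h): 175·exp(−0.05776·39) = 18.395 mg/L
Dose 6 (345 mg at t=50 h): 345·exp(−0.05776·29) = 64.614 mg/L
Dose 7 (300 mg at t=60 h): 300·exp(−0.05776·19) = 100.113 mg/L
Dose 8 (345 mg at t=70 h): 345·exp(−0.05776·9) = 205.138 mg/L
C(79) = 0.886 + 8.269 + 16.223 + 17.403 + 18.395 + 64.614 + 100.113 + 205.138 = 431.041 mg/L

431.041 mg/L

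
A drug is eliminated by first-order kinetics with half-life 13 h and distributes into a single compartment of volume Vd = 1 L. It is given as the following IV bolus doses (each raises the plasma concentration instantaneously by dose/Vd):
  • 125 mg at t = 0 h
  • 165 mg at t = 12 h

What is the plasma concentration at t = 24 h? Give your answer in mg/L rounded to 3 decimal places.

k = ln 2 / 13 = 0.05332 per h
Dose 1 (125 mg at t=0 h): 125·exp(−0.05332·24) = 34.767 mg/L
Dose 2 (165 mg at t=12 h): 165·exp(−0.05332·12) = 87.018 mg/L
C(24) = 34.767 + 87.018 = 121.785 mg/L

121.785 mg/L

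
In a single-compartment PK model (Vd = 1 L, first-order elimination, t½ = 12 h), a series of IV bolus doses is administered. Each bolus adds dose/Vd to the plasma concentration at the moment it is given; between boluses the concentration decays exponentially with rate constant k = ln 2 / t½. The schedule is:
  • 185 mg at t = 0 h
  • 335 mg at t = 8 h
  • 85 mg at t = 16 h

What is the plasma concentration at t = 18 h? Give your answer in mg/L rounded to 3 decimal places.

k = ln 2 / 12 = 0.05776 per h
Dose 1 (185 mg at t=0 h): 185·exp(−0.05776·18) = 65.407 mg/L
Dose 2 (335 mg at t=8 h): 335·exp(−0.05776·10) = 188.012 mg/L
Dose 3 (85 mg at t=16 h): 85·exp(−0.05776·2) = 75.726 mg/L
C(18) = 65.407 + 188.012 + 75.726 = 329.146 mg/L

329.146 mg/L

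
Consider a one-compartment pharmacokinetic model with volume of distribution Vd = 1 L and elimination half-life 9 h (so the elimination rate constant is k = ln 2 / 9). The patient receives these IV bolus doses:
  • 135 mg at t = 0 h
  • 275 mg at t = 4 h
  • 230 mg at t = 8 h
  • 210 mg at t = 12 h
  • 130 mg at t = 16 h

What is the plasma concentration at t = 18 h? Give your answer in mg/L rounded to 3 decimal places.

477.513 mg/L

k = ln 2 / 9 = 0.07702 per h
Dose 1 (135 mg at t=0 h): 135·exp(−0.07702·18) = 33.750 mg/L
Dose 2 (275 mg at t=4 h): 275·exp(−0.07702·14) = 93.554 mg/L
Dose 3 (230 mg at t=8 h): 230·exp(−0.07702·10) = 106.476 mg/L
Dose 4 (210 mg at t=12 h): 210·exp(−0.07702·6) = 132.292 mg/L
Dose 5 (130 mg at t=16 h): 130·exp(−0.07702·2) = 111.442 mg/L
C(18) = 33.750 + 93.554 + 106.476 + 132.292 + 111.442 = 477.513 mg/L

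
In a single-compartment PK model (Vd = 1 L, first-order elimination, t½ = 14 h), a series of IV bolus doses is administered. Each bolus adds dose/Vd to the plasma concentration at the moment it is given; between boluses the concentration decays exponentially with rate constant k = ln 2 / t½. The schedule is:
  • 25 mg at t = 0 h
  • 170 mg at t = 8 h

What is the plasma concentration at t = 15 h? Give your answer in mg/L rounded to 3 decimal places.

k = ln 2 / 14 = 0.04951 per h
Dose 1 (25 mg at t=0 h): 25·exp(−0.04951·15) = 11.896 mg/L
Dose 2 (170 mg at t=8 h): 170·exp(−0.04951·7) = 120.208 mg/L
C(15) = 11.896 + 120.208 = 132.104 mg/L

132.104 mg/L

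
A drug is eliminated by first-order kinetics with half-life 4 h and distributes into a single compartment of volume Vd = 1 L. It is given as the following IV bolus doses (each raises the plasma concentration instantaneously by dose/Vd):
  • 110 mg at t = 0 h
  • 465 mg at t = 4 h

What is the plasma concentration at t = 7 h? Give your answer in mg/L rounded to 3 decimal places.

309.194 mg/L

k = ln 2 / 4 = 0.17329 per h
Dose 1 (110 mg at t=0 h): 110·exp(−0.17329·7) = 32.703 mg/L
Dose 2 (465 mg at t=4 h): 465·exp(−0.17329·3) = 276.491 mg/L
C(7) = 32.703 + 276.491 = 309.194 mg/L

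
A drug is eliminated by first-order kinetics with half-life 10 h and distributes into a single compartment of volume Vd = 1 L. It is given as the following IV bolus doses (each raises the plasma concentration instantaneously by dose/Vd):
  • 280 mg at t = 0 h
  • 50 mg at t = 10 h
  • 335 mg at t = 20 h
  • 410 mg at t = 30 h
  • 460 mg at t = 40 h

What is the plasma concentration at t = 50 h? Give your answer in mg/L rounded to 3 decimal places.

k = ln 2 / 10 = 0.06931 per h
Dose 1 (280 mg at t=0 h): 280·exp(−0.06931·50) = 8.750 mg/L
Dose 2 (50 mg at t=10 h): 50·exp(−0.06931·40) = 3.125 mg/L
Dose 3 (335 mg at t=20 h): 335·exp(−0.06931·30) = 41.875 mg/L
Dose 4 (410 mg at t=30 h): 410·exp(−0.06931·20) = 102.500 mg/L
Dose 5 (460 mg at t=40 h): 460·exp(−0.06931·10) = 230.000 mg/L
C(50) = 8.750 + 3.125 + 41.875 + 102.500 + 230.000 = 386.250 mg/L

386.250 mg/L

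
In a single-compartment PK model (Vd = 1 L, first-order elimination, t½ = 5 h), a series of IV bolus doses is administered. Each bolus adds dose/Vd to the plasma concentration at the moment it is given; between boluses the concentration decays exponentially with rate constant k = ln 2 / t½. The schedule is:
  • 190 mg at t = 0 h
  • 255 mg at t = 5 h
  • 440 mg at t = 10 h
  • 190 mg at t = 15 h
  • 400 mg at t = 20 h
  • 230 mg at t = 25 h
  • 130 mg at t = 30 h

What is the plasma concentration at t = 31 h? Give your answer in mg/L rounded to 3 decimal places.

k = ln 2 / 5 = 0.13863 per h
Dose 1 (190 mg at t=0 h): 190·exp(−0.13863·31) = 2.584 mg/L
Dose 2 (255 mg at t=5 h): 255·exp(−0.13863·26) = 6.937 mg/L
Dose 3 (440 mg at t=10 h): 440·exp(−0.13863·21) = 23.940 mg/L
Dose 4 (190 mg at t=15 h): 190·exp(−0.13863·16) = 20.676 mg/L
Dose 5 (400 mg at t=20 h): 400·exp(−0.13863·11) = 87.055 mg/L
Dose 6 (230 mg at t=25 h): 230·exp(−0.13863·6) = 100.113 mg/L
Dose 7 (130 mg at t=30 h): 130·exp(−0.13863·1) = 113.172 mg/L
C(31) = 2.584 + 6.937 + 23.940 + 20.676 + 87.055 + 100.113 + 113.172 = 354.477 mg/L

354.477 mg/L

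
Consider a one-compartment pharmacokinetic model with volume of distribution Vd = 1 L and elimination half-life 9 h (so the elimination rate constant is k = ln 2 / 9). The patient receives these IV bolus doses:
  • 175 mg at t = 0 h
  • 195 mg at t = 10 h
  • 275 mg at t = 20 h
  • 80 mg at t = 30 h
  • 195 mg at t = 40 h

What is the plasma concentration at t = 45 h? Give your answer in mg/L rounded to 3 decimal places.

216.607 mg/L

k = ln 2 / 9 = 0.07702 per h
Dose 1 (175 mg at t=0 h): 175·exp(−0.07702·45) = 5.469 mg/L
Dose 2 (195 mg at t=10 h): 195·exp(−0.07702·35) = 13.163 mg/L
Dose 3 (275 mg at t=20 h): 275·exp(−0.07702·25) = 40.099 mg/L
Dose 4 (80 mg at t=30 h): 80·exp(−0.07702·15) = 25.198 mg/L
Dose 5 (195 mg at t=40 h): 195·exp(−0.07702·5) = 132.677 mg/L
C(45) = 5.469 + 13.163 + 40.099 + 25.198 + 132.677 = 216.607 mg/L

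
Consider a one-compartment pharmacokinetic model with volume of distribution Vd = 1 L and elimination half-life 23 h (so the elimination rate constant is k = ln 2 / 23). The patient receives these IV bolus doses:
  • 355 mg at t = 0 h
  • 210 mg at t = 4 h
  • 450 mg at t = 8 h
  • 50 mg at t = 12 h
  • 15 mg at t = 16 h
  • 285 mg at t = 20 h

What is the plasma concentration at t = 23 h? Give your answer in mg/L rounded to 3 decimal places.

k = ln 2 / 23 = 0.03014 per h
Dose 1 (355 mg at t=0 h): 355·exp(−0.03014·23) = 177.500 mg/L
Dose 2 (210 mg at t=4 h): 210·exp(−0.03014·19) = 118.452 mg/L
Dose 3 (450 mg at t=8 h): 450·exp(−0.03014·15) = 286.344 mg/L
Dose 4 (50 mg at t=12 h): 50·exp(−0.03014·11) = 35.892 mg/L
Dose 5 (15 mg at t=16 h): 15·exp(−0.03014·7) = 12.147 mg/L
Dose 6 (285 mg at t=20 h): 285·exp(−0.03014·3) = 260.363 mg/L
C(23) = 177.500 + 118.452 + 286.344 + 35.892 + 12.147 + 260.363 = 890.699 mg/L

890.699 mg/L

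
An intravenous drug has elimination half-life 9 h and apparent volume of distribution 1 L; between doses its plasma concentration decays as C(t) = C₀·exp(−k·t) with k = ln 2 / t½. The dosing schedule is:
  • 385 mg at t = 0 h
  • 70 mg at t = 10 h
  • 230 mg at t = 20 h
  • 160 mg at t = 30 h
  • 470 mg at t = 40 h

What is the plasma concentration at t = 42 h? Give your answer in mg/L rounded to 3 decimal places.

k = ln 2 / 9 = 0.07702 per h
Dose 1 (385 mg at t=0 h): 385·exp(−0.07702·42) = 15.158 mg/L
Dose 2 (70 mg at t=10 h): 70·exp(−0.07702·32) = 5.953 mg/L
Dose 3 (230 mg at t=20 h): 230·exp(−0.07702·22) = 42.255 mg/L
Dose 4 (160 mg at t=30 h): 160·exp(−0.07702·12) = 63.496 mg/L
Dose 5 (470 mg at t=40 h): 470·exp(−0.07702·2) = 402.905 mg/L
C(42) = 15.158 + 5.953 + 42.255 + 63.496 + 402.905 = 529.767 mg/L

529.767 mg/L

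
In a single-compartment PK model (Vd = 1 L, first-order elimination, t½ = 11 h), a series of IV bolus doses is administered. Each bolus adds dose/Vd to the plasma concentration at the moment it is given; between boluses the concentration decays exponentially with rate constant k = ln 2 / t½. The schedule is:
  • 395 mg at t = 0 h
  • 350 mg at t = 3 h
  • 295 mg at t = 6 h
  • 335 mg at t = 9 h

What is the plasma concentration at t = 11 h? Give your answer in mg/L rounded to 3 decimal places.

919.522 mg/L

k = ln 2 / 11 = 0.06301 per h
Dose 1 (395 mg at t=0 h): 395·exp(−0.06301·11) = 197.500 mg/L
Dose 2 (350 mg at t=3 h): 350·exp(−0.06301·8) = 211.416 mg/L
Dose 3 (295 mg at t=6 h): 295·exp(−0.06301·5) = 215.273 mg/L
Dose 4 (335 mg at t=9 h): 335·exp(−0.06301·2) = 295.333 mg/L
C(11) = 197.500 + 211.416 + 215.273 + 295.333 = 919.522 mg/L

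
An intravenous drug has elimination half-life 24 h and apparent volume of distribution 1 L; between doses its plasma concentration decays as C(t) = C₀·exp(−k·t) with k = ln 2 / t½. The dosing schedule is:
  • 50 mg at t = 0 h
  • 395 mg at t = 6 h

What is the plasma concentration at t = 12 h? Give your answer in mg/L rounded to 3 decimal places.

k = ln 2 / 24 = 0.02888 per h
Dose 1 (50 mg at t=0 h): 50·exp(−0.02888·12) = 35.355 mg/L
Dose 2 (395 mg at t=6 h): 395·exp(−0.02888·6) = 332.154 mg/L
C(12) = 35.355 + 332.154 = 367.509 mg/L

367.509 mg/L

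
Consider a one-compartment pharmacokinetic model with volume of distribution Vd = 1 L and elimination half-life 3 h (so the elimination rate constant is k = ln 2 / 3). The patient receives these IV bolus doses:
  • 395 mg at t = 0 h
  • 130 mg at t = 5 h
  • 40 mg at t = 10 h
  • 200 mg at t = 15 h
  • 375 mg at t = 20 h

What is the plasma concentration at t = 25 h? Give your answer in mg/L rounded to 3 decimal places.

141.714 mg/L

k = ln 2 / 3 = 0.23105 per h
Dose 1 (395 mg at t=0 h): 395·exp(−0.23105·25) = 1.225 mg/L
Dose 2 (130 mg at t=5 h): 130·exp(−0.23105·20) = 1.280 mg/L
Dose 3 (40 mg at t=10 h): 40·exp(−0.23105·15) = 1.250 mg/L
Dose 4 (200 mg at t=15 h): 200·exp(−0.23105·10) = 19.843 mg/L
Dose 5 (375 mg at t=20 h): 375·exp(−0.23105·5) = 118.118 mg/L
C(25) = 1.225 + 1.280 + 1.250 + 19.843 + 118.118 = 141.714 mg/L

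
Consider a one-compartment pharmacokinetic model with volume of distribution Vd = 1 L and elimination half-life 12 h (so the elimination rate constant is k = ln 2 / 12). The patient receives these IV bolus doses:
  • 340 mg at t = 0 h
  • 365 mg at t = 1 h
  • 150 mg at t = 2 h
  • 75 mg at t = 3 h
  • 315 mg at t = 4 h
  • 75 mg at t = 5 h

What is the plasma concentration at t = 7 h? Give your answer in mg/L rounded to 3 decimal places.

k = ln 2 / 12 = 0.05776 per h
Dose 1 (340 mg at t=0 h): 340·exp(−0.05776·7) = 226.923 mg/L
Dose 2 (365 mg at t=1 h): 365·exp(−0.05776·6) = 258.094 mg/L
Dose 3 (150 mg at t=2 h): 150·exp(−0.05776·5) = 112.373 mg/L
Dose 4 (75 mg at t=3 h): 75·exp(−0.05776·4) = 59.528 mg/L
Dose 5 (315 mg at t=4 h): 315·exp(−0.05776·3) = 264.882 mg/L
Dose 6 (75 mg at t=5 h): 75·exp(−0.05776·2) = 66.817 mg/L
C(7) = 226.923 + 258.094 + 112.373 + 59.528 + 264.882 + 66.817 = 988.617 mg/L

988.617 mg/L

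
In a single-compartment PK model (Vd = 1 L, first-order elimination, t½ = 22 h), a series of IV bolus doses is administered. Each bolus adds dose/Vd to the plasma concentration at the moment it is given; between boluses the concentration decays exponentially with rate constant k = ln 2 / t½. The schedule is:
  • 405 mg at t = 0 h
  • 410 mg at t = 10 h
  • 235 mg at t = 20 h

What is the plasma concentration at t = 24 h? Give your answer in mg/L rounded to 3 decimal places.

661.074 mg/L

k = ln 2 / 22 = 0.03151 per h
Dose 1 (405 mg at t=0 h): 405·exp(−0.03151·24) = 190.134 mg/L
Dose 2 (410 mg at t=10 h): 410·exp(−0.03151·14) = 263.766 mg/L
Dose 3 (235 mg at t=20 h): 235·exp(−0.03151·4) = 207.174 mg/L
C(24) = 190.134 + 263.766 + 207.174 = 661.074 mg/L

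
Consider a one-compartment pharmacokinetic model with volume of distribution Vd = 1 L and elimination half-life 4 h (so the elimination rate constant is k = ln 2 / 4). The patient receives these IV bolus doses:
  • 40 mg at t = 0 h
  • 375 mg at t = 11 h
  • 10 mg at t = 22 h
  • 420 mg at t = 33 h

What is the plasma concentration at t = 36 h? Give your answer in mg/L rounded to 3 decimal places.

255.623 mg/L

k = ln 2 / 4 = 0.17329 per h
Dose 1 (40 mg at t=0 h): 40·exp(−0.17329·36) = 0.078 mg/L
Dose 2 (375 mg at t=11 h): 375·exp(−0.17329·25) = 4.927 mg/L
Dose 3 (10 mg at t=22 h): 10·exp(−0.17329·14) = 0.884 mg/L
Dose 4 (420 mg at t=33 h): 420·exp(−0.17329·3) = 249.733 mg/L
C(36) = 0.078 + 4.927 + 0.884 + 249.733 = 255.623 mg/L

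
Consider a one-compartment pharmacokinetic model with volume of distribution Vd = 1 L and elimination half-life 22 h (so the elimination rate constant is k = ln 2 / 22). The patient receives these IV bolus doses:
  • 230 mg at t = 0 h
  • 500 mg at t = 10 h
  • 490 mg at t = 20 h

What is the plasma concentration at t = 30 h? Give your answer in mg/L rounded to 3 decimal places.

k = ln 2 / 22 = 0.03151 per h
Dose 1 (230 mg at t=0 h): 230·exp(−0.03151·30) = 89.378 mg/L
Dose 2 (500 mg at t=10 h): 500·exp(−0.03151·20) = 266.260 mg/L
Dose 3 (490 mg at t=20 h): 490·exp(−0.03151·10) = 357.573 mg/L
C(30) = 89.378 + 266.260 + 357.573 = 713.211 mg/L

713.211 mg/L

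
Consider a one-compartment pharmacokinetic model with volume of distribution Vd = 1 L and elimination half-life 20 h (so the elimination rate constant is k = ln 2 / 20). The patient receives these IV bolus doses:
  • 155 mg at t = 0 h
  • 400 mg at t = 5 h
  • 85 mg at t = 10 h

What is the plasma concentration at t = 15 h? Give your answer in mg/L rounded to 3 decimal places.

446.482 mg/L

k = ln 2 / 20 = 0.03466 per h
Dose 1 (155 mg at t=0 h): 155·exp(−0.03466·15) = 92.164 mg/L
Dose 2 (400 mg at t=5 h): 400·exp(−0.03466·10) = 282.843 mg/L
Dose 3 (85 mg at t=10 h): 85·exp(−0.03466·5) = 71.476 mg/L
C(15) = 92.164 + 282.843 + 71.476 = 446.482 mg/L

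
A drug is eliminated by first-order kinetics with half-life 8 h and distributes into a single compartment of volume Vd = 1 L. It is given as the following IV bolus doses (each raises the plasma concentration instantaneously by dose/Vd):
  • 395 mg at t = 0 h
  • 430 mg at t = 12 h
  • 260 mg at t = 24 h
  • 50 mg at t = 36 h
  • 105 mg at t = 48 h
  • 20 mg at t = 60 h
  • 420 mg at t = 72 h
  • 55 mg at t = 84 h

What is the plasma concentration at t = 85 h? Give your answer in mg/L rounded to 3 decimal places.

k = ln 2 / 8 = 0.08664 per h
Dose 1 (395 mg at t=0 h): 395·exp(−0.08664·85) = 0.250 mg/L
Dose 2 (430 mg at t=12 h): 430·exp(−0.08664·73) = 0.770 mg/L
Dose 3 (260 mg at t=24 h): 260·exp(−0.08664·61) = 1.317 mg/L
Dose 4 (50 mg at t=36 h): 50·exp(−0.08664·49) = 0.716 mg/L
Dose 5 (105 mg at t=48 h): 105·exp(−0.08664·37) = 4.255 mg/L
Dose 6 (20 mg at t=60 h): 20·exp(−0.08664·25) = 2.293 mg/L
Dose 7 (420 mg at t=72 h): 420·exp(−0.08664·13) = 136.168 mg/L
Dose 8 (55 mg at t=84 h): 55·exp(−0.08664·1) = 50.435 mg/L
C(85) = 0.250 + 0.770 + 1.317 + 0.716 + 4.255 + 2.293 + 136.168 + 50.435 = 196.205 mg/L

196.205 mg/L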